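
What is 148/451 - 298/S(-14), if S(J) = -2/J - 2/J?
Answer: -470245/451 ≈ -1042.7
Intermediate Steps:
S(J) = -4/J
148/451 - 298/S(-14) = 148/451 - 298/((-4/(-14))) = 148*(1/451) - 298/((-4*(-1/14))) = 148/451 - 298/2/7 = 148/451 - 298*7/2 = 148/451 - 1043 = -470245/451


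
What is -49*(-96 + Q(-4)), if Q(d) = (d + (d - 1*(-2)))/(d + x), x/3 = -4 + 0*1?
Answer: 37485/8 ≈ 4685.6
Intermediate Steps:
x = -12 (x = 3*(-4 + 0*1) = 3*(-4 + 0) = 3*(-4) = -12)
Q(d) = (2 + 2*d)/(-12 + d) (Q(d) = (d + (d - 1*(-2)))/(d - 12) = (d + (d + 2))/(-12 + d) = (d + (2 + d))/(-12 + d) = (2 + 2*d)/(-12 + d))
-49*(-96 + Q(-4)) = -49*(-96 + 2*(1 - 4)/(-12 - 4)) = -49*(-96 + 2*(-3)/(-16)) = -49*(-96 + 2*(-1/16)*(-3)) = -49*(-96 + 3/8) = -49*(-765/8) = 37485/8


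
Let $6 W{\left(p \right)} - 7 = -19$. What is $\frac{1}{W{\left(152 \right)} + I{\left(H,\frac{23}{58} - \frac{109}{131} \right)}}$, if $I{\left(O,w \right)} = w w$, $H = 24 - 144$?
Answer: $- \frac{57729604}{104509727} \approx -0.55239$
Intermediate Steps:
$H = -120$
$W{\left(p \right)} = -2$ ($W{\left(p \right)} = \frac{7}{6} + \frac{1}{6} \left(-19\right) = \frac{7}{6} - \frac{19}{6} = -2$)
$I{\left(O,w \right)} = w^{2}$
$\frac{1}{W{\left(152 \right)} + I{\left(H,\frac{23}{58} - \frac{109}{131} \right)}} = \frac{1}{-2 + \left(\frac{23}{58} - \frac{109}{131}\right)^{2}} = \frac{1}{-2 + \left(- \frac{3309}{7598}\right)^{2}} = \frac{1}{-2 + \frac{10949481}{57729604}} = \frac{1}{- \frac{104509727}{57729604}} = - \frac{57729604}{104509727}$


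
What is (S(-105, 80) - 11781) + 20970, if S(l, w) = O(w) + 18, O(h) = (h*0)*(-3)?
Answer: 9207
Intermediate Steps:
O(h) = 0 (O(h) = 0*(-3) = 0)
S(l, w) = 18 (S(l, w) = 0 + 18 = 18)
(S(-105, 80) - 11781) + 20970 = (18 - 11781) + 20970 = -11763 + 20970 = 9207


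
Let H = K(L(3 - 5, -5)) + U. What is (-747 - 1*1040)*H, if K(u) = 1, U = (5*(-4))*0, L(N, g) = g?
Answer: -1787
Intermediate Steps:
U = 0 (U = -20*0 = 0)
H = 1 (H = 1 + 0 = 1)
(-747 - 1*1040)*H = (-747 - 1*1040)*1 = (-747 - 1040)*1 = -1787*1 = -1787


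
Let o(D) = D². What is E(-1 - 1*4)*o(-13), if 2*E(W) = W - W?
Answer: 0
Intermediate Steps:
E(W) = 0 (E(W) = (W - W)/2 = (½)*0 = 0)
E(-1 - 1*4)*o(-13) = 0*(-13)² = 0*169 = 0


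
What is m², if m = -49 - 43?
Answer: 8464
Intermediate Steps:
m = -92
m² = (-92)² = 8464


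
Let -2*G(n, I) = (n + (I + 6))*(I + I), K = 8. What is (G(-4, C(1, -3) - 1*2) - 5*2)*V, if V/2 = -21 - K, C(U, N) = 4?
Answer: 1044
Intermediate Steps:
V = -58 (V = 2*(-21 - 1*8) = 2*(-21 - 8) = 2*(-29) = -58)
G(n, I) = -I*(6 + I + n) (G(n, I) = -(n + (I + 6))*(I + I)/2 = -(n + (6 + I))*2*I/2 = -(6 + I + n)*2*I/2 = -I*(6 + I + n))
(G(-4, C(1, -3) - 1*2) - 5*2)*V = (-(4 - 1*2)*(6 + (4 - 1*2) - 4) - 5*2)*(-58) = (-(4 - 2)*(6 + (4 - 2) - 4) - 10)*(-58) = (-1*2*(6 + 2 - 4) - 10)*(-58) = (-1*2*4 - 10)*(-58) = (-8 - 10)*(-58) = -18*(-58) = 1044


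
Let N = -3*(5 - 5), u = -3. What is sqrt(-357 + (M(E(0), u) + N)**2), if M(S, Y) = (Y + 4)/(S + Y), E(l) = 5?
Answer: I*sqrt(1427)/2 ≈ 18.888*I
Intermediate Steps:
N = 0 (N = -3*0 = 0)
M(S, Y) = (4 + Y)/(S + Y)
sqrt(-357 + (M(E(0), u) + N)**2) = sqrt(-357 + ((4 - 3)/(5 - 3) + 0)**2) = sqrt(-357 + (1/2 + 0)**2) = sqrt(-357 + (1/2)**2) = sqrt(-357 + 1/4) = sqrt(-1427/4) = I*sqrt(1427)/2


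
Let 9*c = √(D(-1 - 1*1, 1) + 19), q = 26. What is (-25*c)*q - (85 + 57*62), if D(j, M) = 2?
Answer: -3619 - 650*√21/9 ≈ -3950.0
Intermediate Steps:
c = √21/9 (c = √(2 + 19)/9 = √21/9 ≈ 0.50918)
(-25*c)*q - (85 + 57*62) = -25*√21/9*26 - (85 + 57*62) = -25*√21/9*26 - (85 + 3534) = -650*√21/9 - 1*3619 = -650*√21/9 - 3619 = -3619 - 650*√21/9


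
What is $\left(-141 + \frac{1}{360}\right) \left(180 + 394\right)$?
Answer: $- \frac{14567833}{180} \approx -80932.0$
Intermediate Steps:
$\left(-141 + \frac{1}{360}\right) \left(180 + 394\right) = \left(-141 + \frac{1}{360}\right) 574 = \left(- \frac{50759}{360}\right) 574 = - \frac{14567833}{180}$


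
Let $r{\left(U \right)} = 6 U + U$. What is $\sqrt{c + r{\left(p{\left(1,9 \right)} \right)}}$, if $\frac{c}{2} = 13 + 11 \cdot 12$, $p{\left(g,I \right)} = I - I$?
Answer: $\sqrt{290} \approx 17.029$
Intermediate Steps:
$p{\left(g,I \right)} = 0$
$r{\left(U \right)} = 7 U$
$c = 290$ ($c = 2 \left(13 + 11 \cdot 12\right) = 2 \left(13 + 132\right) = 2 \cdot 145 = 290$)
$\sqrt{c + r{\left(p{\left(1,9 \right)} \right)}} = \sqrt{290 + 7 \cdot 0} = \sqrt{290 + 0} = \sqrt{290}$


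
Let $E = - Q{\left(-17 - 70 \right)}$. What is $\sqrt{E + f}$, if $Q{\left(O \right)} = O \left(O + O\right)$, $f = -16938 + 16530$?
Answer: $i \sqrt{15546} \approx 124.68 i$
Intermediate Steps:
$f = -408$
$Q{\left(O \right)} = 2 O^{2}$ ($Q{\left(O \right)} = O 2 O = 2 O^{2}$)
$E = -15138$ ($E = - 2 \left(-17 - 70\right)^{2} = - 2 \left(-87\right)^{2} = - 2 \cdot 7569 = \left(-1\right) 15138 = -15138$)
$\sqrt{E + f} = \sqrt{-15138 - 408} = \sqrt{-15546} = i \sqrt{15546}$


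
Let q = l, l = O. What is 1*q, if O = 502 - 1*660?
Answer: -158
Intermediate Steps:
O = -158 (O = 502 - 660 = -158)
l = -158
q = -158
1*q = 1*(-158) = -158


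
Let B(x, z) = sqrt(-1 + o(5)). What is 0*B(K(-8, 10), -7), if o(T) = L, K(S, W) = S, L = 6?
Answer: 0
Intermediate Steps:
o(T) = 6
B(x, z) = sqrt(5) (B(x, z) = sqrt(-1 + 6) = sqrt(5))
0*B(K(-8, 10), -7) = 0*sqrt(5) = 0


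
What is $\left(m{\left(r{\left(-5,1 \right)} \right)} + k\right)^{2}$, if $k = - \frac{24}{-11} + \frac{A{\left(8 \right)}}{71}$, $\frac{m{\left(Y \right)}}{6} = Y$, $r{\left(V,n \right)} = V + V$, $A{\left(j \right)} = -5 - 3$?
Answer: $\frac{2047019536}{609961} \approx 3356.0$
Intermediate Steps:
$A{\left(j \right)} = -8$
$r{\left(V,n \right)} = 2 V$
$m{\left(Y \right)} = 6 Y$
$k = \frac{1616}{781}$ ($k = - \frac{24}{-11} - \frac{8}{71} = \left(-24\right) \left(- \frac{1}{11}\right) - \frac{8}{71} = \frac{24}{11} - \frac{8}{71} = \frac{1616}{781} \approx 2.0691$)
$\left(m{\left(r{\left(-5,1 \right)} \right)} + k\right)^{2} = \left(6 \cdot 2 \left(-5\right) + \frac{1616}{781}\right)^{2} = \left(6 \left(-10\right) + \frac{1616}{781}\right)^{2} = \left(-60 + \frac{1616}{781}\right)^{2} = \left(- \frac{45244}{781}\right)^{2} = \frac{2047019536}{609961}$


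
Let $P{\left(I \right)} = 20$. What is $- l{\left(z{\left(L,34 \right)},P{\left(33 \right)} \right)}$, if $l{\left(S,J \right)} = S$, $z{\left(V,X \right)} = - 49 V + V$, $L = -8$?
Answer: $-384$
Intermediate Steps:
$z{\left(V,X \right)} = - 48 V$
$- l{\left(z{\left(L,34 \right)},P{\left(33 \right)} \right)} = - \left(-48\right) \left(-8\right) = \left(-1\right) 384 = -384$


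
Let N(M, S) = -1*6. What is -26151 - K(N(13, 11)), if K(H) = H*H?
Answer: -26187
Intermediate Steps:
N(M, S) = -6
K(H) = H**2
-26151 - K(N(13, 11)) = -26151 - 1*(-6)**2 = -26151 - 1*36 = -26151 - 36 = -26187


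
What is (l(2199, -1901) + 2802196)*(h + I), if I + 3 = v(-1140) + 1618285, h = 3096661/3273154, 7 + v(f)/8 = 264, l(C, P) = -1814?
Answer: 7426079455008618183/1636577 ≈ 4.5376e+12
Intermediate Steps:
v(f) = 2056 (v(f) = -56 + 8*264 = -56 + 2112 = 2056)
h = 3096661/3273154 (h = 3096661*(1/3273154) = 3096661/3273154 ≈ 0.94608)
I = 1620338 (I = -3 + (2056 + 1618285) = -3 + 1620341 = 1620338)
(l(2199, -1901) + 2802196)*(h + I) = (-1814 + 2802196)*(3096661/3273154 + 1620338) = 2800382*(5303618902713/3273154) = 7426079455008618183/1636577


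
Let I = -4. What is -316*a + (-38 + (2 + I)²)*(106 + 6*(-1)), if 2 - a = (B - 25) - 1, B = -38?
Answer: -24256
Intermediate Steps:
a = 66 (a = 2 - ((-38 - 25) - 1) = 2 - (-63 - 1) = 2 - 1*(-64) = 2 + 64 = 66)
-316*a + (-38 + (2 + I)²)*(106 + 6*(-1)) = -316*66 + (-38 + (2 - 4)²)*(106 + 6*(-1)) = -20856 + (-38 + (-2)²)*(106 - 6) = -20856 + (-38 + 4)*100 = -20856 - 34*100 = -20856 - 3400 = -24256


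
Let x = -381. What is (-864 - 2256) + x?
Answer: -3501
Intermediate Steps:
(-864 - 2256) + x = (-864 - 2256) - 381 = -3120 - 381 = -3501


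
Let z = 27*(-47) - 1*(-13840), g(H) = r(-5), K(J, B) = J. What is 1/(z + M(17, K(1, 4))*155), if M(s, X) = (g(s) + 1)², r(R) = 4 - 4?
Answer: 1/12726 ≈ 7.8579e-5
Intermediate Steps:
r(R) = 0
g(H) = 0
M(s, X) = 1 (M(s, X) = (0 + 1)² = 1² = 1)
z = 12571 (z = -1269 + 13840 = 12571)
1/(z + M(17, K(1, 4))*155) = 1/(12571 + 1*155) = 1/(12571 + 155) = 1/12726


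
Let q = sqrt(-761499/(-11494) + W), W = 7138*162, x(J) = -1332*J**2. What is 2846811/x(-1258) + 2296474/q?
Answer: -948937/702658416 + 2296474*sqrt(16975255352258)/4430639121 ≈ 2135.5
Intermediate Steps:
W = 1156356
q = 3*sqrt(16975255352258)/11494 (q = sqrt(-761499/(-11494) + 1156356) = sqrt(-761499*(-1/11494) + 1156356) = sqrt(761499/11494 + 1156356) = sqrt(13291917363/11494) = 3*sqrt(16975255352258)/11494 ≈ 1075.4)
2846811/x(-1258) + 2296474/q = 2846811/((-1332*(-1258)**2)) + 2296474/((3*sqrt(16975255352258)/11494)) = 2846811/((-1332*1582564)) + 2296474*(sqrt(16975255352258)/4430639121) = 2846811/(-2107975248) + 2296474*sqrt(16975255352258)/4430639121 = 2846811*(-1/2107975248) + 2296474*sqrt(16975255352258)/4430639121 = -948937/702658416 + 2296474*sqrt(16975255352258)/4430639121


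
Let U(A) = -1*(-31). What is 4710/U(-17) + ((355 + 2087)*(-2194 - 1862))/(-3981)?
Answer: 108599274/41137 ≈ 2639.9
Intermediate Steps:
U(A) = 31
4710/U(-17) + ((355 + 2087)*(-2194 - 1862))/(-3981) = 4710/31 + ((355 + 2087)*(-2194 - 1862))/(-3981) = 4710*(1/31) + (2442*(-4056))*(-1/3981) = 4710/31 - 9904752*(-1/3981) = 4710/31 + 3301584/1327 = 108599274/41137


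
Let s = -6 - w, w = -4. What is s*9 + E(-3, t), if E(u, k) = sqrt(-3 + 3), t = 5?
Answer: -18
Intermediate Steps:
E(u, k) = 0 (E(u, k) = sqrt(0) = 0)
s = -2 (s = -6 - 1*(-4) = -6 + 4 = -2)
s*9 + E(-3, t) = -2*9 + 0 = -18 + 0 = -18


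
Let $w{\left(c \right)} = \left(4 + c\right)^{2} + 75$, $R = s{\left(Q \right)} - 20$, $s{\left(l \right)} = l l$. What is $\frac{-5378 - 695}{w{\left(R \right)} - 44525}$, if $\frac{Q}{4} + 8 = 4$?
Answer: $- \frac{6073}{13150} \approx -0.46182$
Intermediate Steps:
$Q = -16$ ($Q = -32 + 4 \cdot 4 = -32 + 16 = -16$)
$s{\left(l \right)} = l^{2}$
$R = 236$ ($R = \left(-16\right)^{2} - 20 = 256 - 20 = 236$)
$w{\left(c \right)} = 75 + \left(4 + c\right)^{2}$
$\frac{-5378 - 695}{w{\left(R \right)} - 44525} = \frac{-5378 - 695}{\left(75 + \left(4 + 236\right)^{2}\right) - 44525} = - \frac{6073}{\left(75 + 240^{2}\right) - 44525} = - \frac{6073}{\left(75 + 57600\right) - 44525} = - \frac{6073}{57675 - 44525} = - \frac{6073}{13150}$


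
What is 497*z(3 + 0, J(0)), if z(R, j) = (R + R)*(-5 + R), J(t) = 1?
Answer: -5964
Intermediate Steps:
z(R, j) = 2*R*(-5 + R) (z(R, j) = (2*R)*(-5 + R) = 2*R*(-5 + R))
497*z(3 + 0, J(0)) = 497*(2*(3 + 0)*(-5 + (3 + 0))) = 497*(2*3*(-5 + 3)) = 497*(2*3*(-2)) = 497*(-12) = -5964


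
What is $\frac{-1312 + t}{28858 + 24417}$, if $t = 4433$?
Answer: $\frac{3121}{53275} \approx 0.058583$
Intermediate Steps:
$\frac{-1312 + t}{28858 + 24417} = \frac{-1312 + 4433}{28858 + 24417} = \frac{3121}{53275}$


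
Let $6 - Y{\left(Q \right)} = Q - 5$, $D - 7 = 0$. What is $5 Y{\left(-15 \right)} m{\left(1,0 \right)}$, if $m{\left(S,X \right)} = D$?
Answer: $910$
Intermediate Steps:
$D = 7$ ($D = 7 + 0 = 7$)
$m{\left(S,X \right)} = 7$
$Y{\left(Q \right)} = 11 - Q$ ($Y{\left(Q \right)} = 6 - \left(Q - 5\right) = 6 - \left(-5 + Q\right) = 11 - Q$)
$5 Y{\left(-15 \right)} m{\left(1,0 \right)} = 5 \left(11 - -15\right) 7 = 5 \left(11 + 15\right) 7 = 5 \cdot 26 \cdot 7 = 130 \cdot 7 = 910$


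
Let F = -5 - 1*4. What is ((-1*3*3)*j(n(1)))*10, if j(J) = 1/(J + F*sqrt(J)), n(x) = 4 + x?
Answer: 45/38 + 81*sqrt(5)/38 ≈ 5.9506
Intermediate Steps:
F = -9 (F = -5 - 4 = -9)
j(J) = 1/(J - 9*sqrt(J))
((-1*3*3)*j(n(1)))*10 = ((-1*3*3)/((4 + 1) - 9*sqrt(4 + 1)))*10 = ((-3*3)/(5 - 9*sqrt(5)))*10 = -9/(5 - 9*sqrt(5))*10 = -90/(5 - 9*sqrt(5))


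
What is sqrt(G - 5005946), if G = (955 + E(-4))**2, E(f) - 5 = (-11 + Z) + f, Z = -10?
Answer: I*sqrt(4131721) ≈ 2032.7*I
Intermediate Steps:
E(f) = -16 + f (E(f) = 5 + ((-11 - 10) + f) = 5 + (-21 + f) = -16 + f)
G = 874225 (G = (955 + (-16 - 4))**2 = (955 - 20)**2 = 935**2 = 874225)
sqrt(G - 5005946) = sqrt(874225 - 5005946) = sqrt(-4131721) = I*sqrt(4131721)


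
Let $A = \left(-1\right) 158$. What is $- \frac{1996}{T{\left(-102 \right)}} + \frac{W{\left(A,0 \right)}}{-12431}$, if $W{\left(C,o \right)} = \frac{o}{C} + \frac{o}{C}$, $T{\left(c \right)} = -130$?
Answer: $\frac{998}{65} \approx 15.354$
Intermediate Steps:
$A = -158$
$W{\left(C,o \right)} = \frac{2 o}{C}$
$- \frac{1996}{T{\left(-102 \right)}} + \frac{W{\left(A,0 \right)}}{-12431} = - \frac{1996}{-130} + \frac{2 \cdot 0 \frac{1}{-158}}{-12431} = \left(-1996\right) \left(- \frac{1}{130}\right) + 2 \cdot 0 \left(- \frac{1}{158}\right) \left(- \frac{1}{12431}\right) = \frac{998}{65} + 0 \left(- \frac{1}{12431}\right) = \frac{998}{65} + 0 = \frac{998}{65}$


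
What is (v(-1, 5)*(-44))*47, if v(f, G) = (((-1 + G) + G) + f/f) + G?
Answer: -31020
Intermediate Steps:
v(f, G) = 3*G (v(f, G) = ((-1 + 2*G) + 1) + G = 2*G + G = 3*G)
(v(-1, 5)*(-44))*47 = ((3*5)*(-44))*47 = (15*(-44))*47 = -660*47 = -31020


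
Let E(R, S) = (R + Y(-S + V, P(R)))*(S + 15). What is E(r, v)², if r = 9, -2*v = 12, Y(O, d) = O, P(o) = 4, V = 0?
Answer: 18225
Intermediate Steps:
v = -6 (v = -½*12 = -6)
E(R, S) = (15 + S)*(R - S) (E(R, S) = (R + (-S + 0))*(S + 15) = (R - S)*(15 + S) = (15 + S)*(R - S))
E(r, v)² = (-1*(-6)² - 15*(-6) + 15*9 + 9*(-6))² = (-1*36 + 90 + 135 - 54)² = (-36 + 90 + 135 - 54)² = 135² = 18225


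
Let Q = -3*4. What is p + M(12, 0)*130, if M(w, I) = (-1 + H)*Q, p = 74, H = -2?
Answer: 4754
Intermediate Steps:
Q = -12
M(w, I) = 36 (M(w, I) = (-1 - 2)*(-12) = -3*(-12) = 36)
p + M(12, 0)*130 = 74 + 36*130 = 74 + 4680 = 4754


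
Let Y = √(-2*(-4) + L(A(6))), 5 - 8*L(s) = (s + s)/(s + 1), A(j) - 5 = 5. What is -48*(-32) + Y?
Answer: 1536 + √16258/44 ≈ 1538.9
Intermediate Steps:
A(j) = 10 (A(j) = 5 + 5 = 10)
L(s) = 5/8 - s/(4*(1 + s)) (L(s) = 5/8 - (s + s)/(8*(s + 1)) = 5/8 - 2*s/(8*(1 + s)) = 5/8 - s/(4*(1 + s)))
Y = √16258/44 (Y = √(-2*(-4) + (5 + 3*10)/(8*(1 + 10))) = √(8 + (⅛)*(5 + 30)/11) = √(8 + (⅛)*(1/11)*35) = √(8 + 35/88) = √(739/88) = √16258/44 ≈ 2.8979)
-48*(-32) + Y = -48*(-32) + √16258/44 = 1536 + √16258/44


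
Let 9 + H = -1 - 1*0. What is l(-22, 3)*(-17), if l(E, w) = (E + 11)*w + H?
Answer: 731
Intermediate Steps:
H = -10 (H = -9 + (-1 - 1*0) = -9 + (-1 + 0) = -9 - 1 = -10)
l(E, w) = -10 + w*(11 + E) (l(E, w) = (E + 11)*w - 10 = (11 + E)*w - 10 = w*(11 + E) - 10 = -10 + w*(11 + E))
l(-22, 3)*(-17) = (-10 + 11*3 - 22*3)*(-17) = (-10 + 33 - 66)*(-17) = -43*(-17) = 731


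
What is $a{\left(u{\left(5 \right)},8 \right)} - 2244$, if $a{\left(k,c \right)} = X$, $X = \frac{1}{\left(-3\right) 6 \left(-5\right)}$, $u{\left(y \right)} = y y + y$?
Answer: $- \frac{201959}{90} \approx -2244.0$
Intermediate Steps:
$u{\left(y \right)} = y + y^{2}$ ($u{\left(y \right)} = y^{2} + y = y + y^{2}$)
$X = \frac{1}{90}$ ($X = \frac{1}{\left(-18\right) \left(-5\right)} = \frac{1}{90} \approx 0.011111$)
$a{\left(k,c \right)} = \frac{1}{90}$
$a{\left(u{\left(5 \right)},8 \right)} - 2244 = \frac{1}{90} - 2244 = - \frac{201959}{90}$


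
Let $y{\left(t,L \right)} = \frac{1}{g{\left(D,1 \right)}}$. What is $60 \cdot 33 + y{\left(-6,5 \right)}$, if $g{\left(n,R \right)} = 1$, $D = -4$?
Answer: $1981$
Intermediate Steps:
$y{\left(t,L \right)} = 1$ ($y{\left(t,L \right)} = 1^{-1} = 1$)
$60 \cdot 33 + y{\left(-6,5 \right)} = 60 \cdot 33 + 1 = 1980 + 1 = 1981$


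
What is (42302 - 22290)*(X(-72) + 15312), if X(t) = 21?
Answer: 306843996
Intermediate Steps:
(42302 - 22290)*(X(-72) + 15312) = (42302 - 22290)*(21 + 15312) = 20012*15333 = 306843996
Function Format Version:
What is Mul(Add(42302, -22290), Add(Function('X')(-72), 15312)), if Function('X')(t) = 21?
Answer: 306843996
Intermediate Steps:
Mul(Add(42302, -22290), Add(Function('X')(-72), 15312)) = Mul(Add(42302, -22290), Add(21, 15312)) = Mul(20012, 15333) = 306843996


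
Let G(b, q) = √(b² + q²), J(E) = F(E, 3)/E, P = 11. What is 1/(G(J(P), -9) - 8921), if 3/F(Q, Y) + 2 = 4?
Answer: -4317764/38518733431 - 66*√4357/38518733431 ≈ -0.00011221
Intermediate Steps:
F(Q, Y) = 3/2 (F(Q, Y) = 3/(-2 + 4) = 3/2)
J(E) = 3/(2*E)
1/(G(J(P), -9) - 8921) = 1/(√(((3/2)/11)² + (-9)²) - 8921) = 1/(√(((3/2)*(1/11))² + 81) - 8921) = 1/(√((3/22)² + 81) - 8921) = 1/(√(9/484 + 81) - 8921) = 1/(√(39213/484) - 8921) = 1/(3*√4357/22 - 8921) = 1/(-8921 + 3*√4357/22)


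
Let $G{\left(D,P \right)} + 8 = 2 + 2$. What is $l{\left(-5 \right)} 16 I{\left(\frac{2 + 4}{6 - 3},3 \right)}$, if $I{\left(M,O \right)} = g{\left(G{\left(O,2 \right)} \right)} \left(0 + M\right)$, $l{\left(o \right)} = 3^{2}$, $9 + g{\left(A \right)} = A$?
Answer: $-3744$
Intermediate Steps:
$G{\left(D,P \right)} = -4$ ($G{\left(D,P \right)} = -8 + \left(2 + 2\right) = -8 + 4 = -4$)
$g{\left(A \right)} = -9 + A$
$l{\left(o \right)} = 9$
$I{\left(M,O \right)} = - 13 M$ ($I{\left(M,O \right)} = \left(-9 - 4\right) \left(0 + M\right) = - 13 M$)
$l{\left(-5 \right)} 16 I{\left(\frac{2 + 4}{6 - 3},3 \right)} = 9 \cdot 16 \left(- 13 \frac{2 + 4}{6 - 3}\right) = 144 \left(- 13 \cdot \frac{6}{3}\right) = 144 \left(- 13 \cdot 6 \cdot \frac{1}{3}\right) = 144 \left(\left(-13\right) 2\right) = 144 \left(-26\right) = -3744$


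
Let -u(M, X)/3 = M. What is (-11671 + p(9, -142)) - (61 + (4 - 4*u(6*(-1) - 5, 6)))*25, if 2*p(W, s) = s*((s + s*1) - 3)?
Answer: 10381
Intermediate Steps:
u(M, X) = -3*M
p(W, s) = s*(-3 + 2*s)/2 (p(W, s) = (s*((s + s*1) - 3))/2 = (s*((s + s) - 3))/2 = (s*(2*s - 3))/2 = (s*(-3 + 2*s))/2 = s*(-3 + 2*s)/2)
(-11671 + p(9, -142)) - (61 + (4 - 4*u(6*(-1) - 5, 6)))*25 = (-11671 + (½)*(-142)*(-3 + 2*(-142))) - (61 + (4 - (-12)*(6*(-1) - 5)))*25 = (-11671 + (½)*(-142)*(-3 - 284)) - (61 + (4 - (-12)*(-6 - 5)))*25 = (-11671 + (½)*(-142)*(-287)) - (61 + (4 - (-12)*(-11)))*25 = (-11671 + 20377) - (61 + (4 - 4*33))*25 = 8706 - (61 + (4 - 132))*25 = 8706 - (61 - 128)*25 = 8706 - (-67)*25 = 8706 - 1*(-1675) = 8706 + 1675 = 10381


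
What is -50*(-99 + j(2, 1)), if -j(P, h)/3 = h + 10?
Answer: 6600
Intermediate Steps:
j(P, h) = -30 - 3*h (j(P, h) = -3*(h + 10) = -3*(10 + h) = -30 - 3*h)
-50*(-99 + j(2, 1)) = -50*(-99 + (-30 - 3*1)) = -50*(-99 + (-30 - 3)) = -50*(-99 - 33) = -50*(-132) = 6600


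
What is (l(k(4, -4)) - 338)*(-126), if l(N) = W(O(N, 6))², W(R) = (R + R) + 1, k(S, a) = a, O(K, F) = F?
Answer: 21294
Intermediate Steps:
W(R) = 1 + 2*R (W(R) = 2*R + 1 = 1 + 2*R)
l(N) = 169 (l(N) = (1 + 2*6)² = (1 + 12)² = 13² = 169)
(l(k(4, -4)) - 338)*(-126) = (169 - 338)*(-126) = -169*(-126) = 21294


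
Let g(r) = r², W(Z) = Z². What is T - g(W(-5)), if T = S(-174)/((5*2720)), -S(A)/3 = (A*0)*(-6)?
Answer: -625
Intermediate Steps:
S(A) = 0 (S(A) = -3*A*0*(-6) = -0*(-6) = -3*0 = 0)
T = 0 (T = 0/((5*2720)) = 0/13600 = 0*(1/13600) = 0)
T - g(W(-5)) = 0 - ((-5)²)² = 0 - 1*25² = 0 - 1*625 = 0 - 625 = -625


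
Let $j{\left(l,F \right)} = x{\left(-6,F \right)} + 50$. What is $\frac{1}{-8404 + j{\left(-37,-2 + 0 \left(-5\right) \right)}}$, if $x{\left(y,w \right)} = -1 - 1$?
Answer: $- \frac{1}{8356} \approx -0.00011967$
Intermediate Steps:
$x{\left(y,w \right)} = -2$ ($x{\left(y,w \right)} = -1 - 1 = -2$)
$j{\left(l,F \right)} = 48$ ($j{\left(l,F \right)} = -2 + 50 = 48$)
$\frac{1}{-8404 + j{\left(-37,-2 + 0 \left(-5\right) \right)}} = \frac{1}{-8404 + 48} = \frac{1}{-8356} = - \frac{1}{8356}$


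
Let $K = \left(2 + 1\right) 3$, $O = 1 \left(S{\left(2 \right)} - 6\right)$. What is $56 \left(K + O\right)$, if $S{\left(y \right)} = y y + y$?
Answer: $504$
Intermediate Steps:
$S{\left(y \right)} = y + y^{2}$ ($S{\left(y \right)} = y^{2} + y = y + y^{2}$)
$O = 0$ ($O = 1 \left(2 \left(1 + 2\right) - 6\right) = 1 \left(2 \cdot 3 - 6\right) = 1 \left(6 - 6\right) = 1 \cdot 0 = 0$)
$K = 9$ ($K = 3 \cdot 3 = 9$)
$56 \left(K + O\right) = 56 \left(9 + 0\right) = 56 \cdot 9 = 504$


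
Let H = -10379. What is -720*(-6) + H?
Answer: -6059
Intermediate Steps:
-720*(-6) + H = -720*(-6) - 10379 = 4320 - 10379 = -6059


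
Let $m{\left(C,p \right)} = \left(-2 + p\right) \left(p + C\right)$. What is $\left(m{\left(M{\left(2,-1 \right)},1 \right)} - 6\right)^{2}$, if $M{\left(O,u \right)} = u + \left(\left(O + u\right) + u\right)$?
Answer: $36$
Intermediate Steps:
$M{\left(O,u \right)} = O + 3 u$ ($M{\left(O,u \right)} = u + \left(O + 2 u\right) = O + 3 u$)
$m{\left(C,p \right)} = \left(-2 + p\right) \left(C + p\right)$
$\left(m{\left(M{\left(2,-1 \right)},1 \right)} - 6\right)^{2} = \left(\left(1^{2} - 2 \left(2 + 3 \left(-1\right)\right) - 2 + \left(2 + 3 \left(-1\right)\right) 1\right) - 6\right)^{2} = \left(\left(1 - 2 \left(2 - 3\right) - 2 + \left(2 - 3\right) 1\right) - 6\right)^{2} = \left(\left(1 - -2 - 2 - 1\right) - 6\right)^{2} = \left(\left(1 + 2 - 2 - 1\right) - 6\right)^{2} = \left(0 - 6\right)^{2} = \left(-6\right)^{2} = 36$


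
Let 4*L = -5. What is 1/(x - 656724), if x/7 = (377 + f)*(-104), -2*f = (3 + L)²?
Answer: -4/3720261 ≈ -1.0752e-6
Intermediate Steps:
L = -5/4 (L = (¼)*(-5) = -5/4 ≈ -1.2500)
f = -49/32 (f = -(3 - 5/4)²/2 = -(7/4)²/2 = -½*49/16 = -49/32 ≈ -1.5313)
x = -1093365/4 (x = 7*((377 - 49/32)*(-104)) = 7*((12015/32)*(-104)) = 7*(-156195/4) = -1093365/4 ≈ -2.7334e+5)
1/(x - 656724) = 1/(-1093365/4 - 656724) = 1/(-3720261/4) = -4/3720261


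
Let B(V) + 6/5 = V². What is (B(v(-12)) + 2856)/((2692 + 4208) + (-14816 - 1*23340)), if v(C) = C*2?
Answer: -8577/78140 ≈ -0.10976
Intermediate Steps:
v(C) = 2*C
B(V) = -6/5 + V²
(B(v(-12)) + 2856)/((2692 + 4208) + (-14816 - 1*23340)) = ((-6/5 + (2*(-12))²) + 2856)/((2692 + 4208) + (-14816 - 1*23340)) = ((-6/5 + (-24)²) + 2856)/(6900 + (-14816 - 23340)) = ((-6/5 + 576) + 2856)/(6900 - 38156) = (2874/5 + 2856)/(-31256) = (17154/5)*(-1/31256) = -8577/78140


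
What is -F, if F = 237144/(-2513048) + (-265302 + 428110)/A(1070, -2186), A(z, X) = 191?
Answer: -51137378035/59999021 ≈ -852.30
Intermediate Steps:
F = 51137378035/59999021 (F = 237144/(-2513048) + (-265302 + 428110)/191 = 237144*(-1/2513048) + 162808*(1/191) = -29643/314131 + 162808/191 = 51137378035/59999021 ≈ 852.30)
-F = -1*51137378035/59999021 = -51137378035/59999021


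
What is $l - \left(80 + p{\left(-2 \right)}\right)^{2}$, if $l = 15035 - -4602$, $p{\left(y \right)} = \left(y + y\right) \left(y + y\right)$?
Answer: $10421$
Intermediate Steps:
$p{\left(y \right)} = 4 y^{2}$ ($p{\left(y \right)} = 2 y 2 y = 4 y^{2}$)
$l = 19637$ ($l = 15035 + 4602 = 19637$)
$l - \left(80 + p{\left(-2 \right)}\right)^{2} = 19637 - \left(80 + 4 \left(-2\right)^{2}\right)^{2} = 19637 - \left(80 + 4 \cdot 4\right)^{2} = 19637 - \left(80 + 16\right)^{2} = 19637 - 96^{2} = 19637 - 9216 = 10421$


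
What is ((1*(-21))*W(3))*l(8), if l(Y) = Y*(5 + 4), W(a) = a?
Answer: -4536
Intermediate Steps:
l(Y) = 9*Y (l(Y) = Y*9 = 9*Y)
((1*(-21))*W(3))*l(8) = ((1*(-21))*3)*(9*8) = -21*3*72 = -63*72 = -4536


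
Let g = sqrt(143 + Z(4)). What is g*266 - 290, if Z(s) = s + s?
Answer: -290 + 266*sqrt(151) ≈ 2978.7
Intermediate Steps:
Z(s) = 2*s
g = sqrt(151) (g = sqrt(143 + 2*4) = sqrt(143 + 8) = sqrt(151) ≈ 12.288)
g*266 - 290 = sqrt(151)*266 - 290 = 266*sqrt(151) - 290 = -290 + 266*sqrt(151)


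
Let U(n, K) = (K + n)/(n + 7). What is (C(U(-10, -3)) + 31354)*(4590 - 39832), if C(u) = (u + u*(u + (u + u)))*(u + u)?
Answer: -10111564156/9 ≈ -1.1235e+9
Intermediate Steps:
U(n, K) = (K + n)/(7 + n)
C(u) = 2*u*(u + 3*u**2) (C(u) = (u + u*(u + 2*u))*(2*u) = (u + u*(3*u))*(2*u) = (u + 3*u**2)*(2*u) = 2*u*(u + 3*u**2))
(C(U(-10, -3)) + 31354)*(4590 - 39832) = (((-3 - 10)/(7 - 10))**2*(2 + 6*((-3 - 10)/(7 - 10))) + 31354)*(4590 - 39832) = ((-13/(-3))**2*(2 + 6*(-13/(-3))) + 31354)*(-35242) = ((-1/3*(-13))**2*(2 + 6*(-1/3*(-13))) + 31354)*(-35242) = ((13/3)**2*(2 + 6*(13/3)) + 31354)*(-35242) = (169*(2 + 26)/9 + 31354)*(-35242) = ((169/9)*28 + 31354)*(-35242) = (4732/9 + 31354)*(-35242) = (286918/9)*(-35242) = -10111564156/9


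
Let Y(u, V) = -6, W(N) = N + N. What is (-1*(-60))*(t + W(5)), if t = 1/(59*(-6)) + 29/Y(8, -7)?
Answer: 18280/59 ≈ 309.83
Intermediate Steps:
W(N) = 2*N
t = -856/177 (t = 1/(59*(-6)) + 29/(-6) = (1/59)*(-⅙) + 29*(-⅙) = -1/354 - 29/6 = -856/177 ≈ -4.8362)
(-1*(-60))*(t + W(5)) = (-1*(-60))*(-856/177 + 2*5) = 60*(-856/177 + 10) = 60*(914/177) = 18280/59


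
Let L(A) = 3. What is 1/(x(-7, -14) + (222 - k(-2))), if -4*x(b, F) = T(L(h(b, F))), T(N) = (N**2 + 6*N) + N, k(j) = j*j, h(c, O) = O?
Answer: 2/421 ≈ 0.0047506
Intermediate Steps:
k(j) = j**2
T(N) = N**2 + 7*N
x(b, F) = -15/2 (x(b, F) = -3*(7 + 3)/4 = -3*10/4 = -1/4*30 = -15/2)
1/(x(-7, -14) + (222 - k(-2))) = 1/(-15/2 + (222 - 1*(-2)**2)) = 1/(-15/2 + (222 - 1*4)) = 1/(-15/2 + (222 - 4)) = 1/(-15/2 + 218) = 1/(421/2) = 2/421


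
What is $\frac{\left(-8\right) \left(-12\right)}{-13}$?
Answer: $- \frac{96}{13} \approx -7.3846$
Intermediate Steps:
$\frac{\left(-8\right) \left(-12\right)}{-13} = 96 \left(- \frac{1}{13}\right) = - \frac{96}{13}$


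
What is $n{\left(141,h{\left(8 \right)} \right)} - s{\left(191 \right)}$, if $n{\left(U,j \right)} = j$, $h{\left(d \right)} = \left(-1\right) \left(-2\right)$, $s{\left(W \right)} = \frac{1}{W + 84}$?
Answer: $\frac{549}{275} \approx 1.9964$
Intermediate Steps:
$s{\left(W \right)} = \frac{1}{84 + W}$
$h{\left(d \right)} = 2$
$n{\left(141,h{\left(8 \right)} \right)} - s{\left(191 \right)} = 2 - \frac{1}{84 + 191} = 2 - \frac{1}{275} = \frac{549}{275}$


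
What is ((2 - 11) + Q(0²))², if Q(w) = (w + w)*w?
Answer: 81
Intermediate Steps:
Q(w) = 2*w² (Q(w) = (2*w)*w = 2*w²)
((2 - 11) + Q(0²))² = ((2 - 11) + 2*(0²)²)² = (-9 + 2*0²)² = (-9 + 2*0)² = (-9 + 0)² = (-9)² = 81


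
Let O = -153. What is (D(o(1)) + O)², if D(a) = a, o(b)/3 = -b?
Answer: 24336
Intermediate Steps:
o(b) = -3*b (o(b) = 3*(-b) = -3*b)
(D(o(1)) + O)² = (-3*1 - 153)² = (-3 - 153)² = (-156)² = 24336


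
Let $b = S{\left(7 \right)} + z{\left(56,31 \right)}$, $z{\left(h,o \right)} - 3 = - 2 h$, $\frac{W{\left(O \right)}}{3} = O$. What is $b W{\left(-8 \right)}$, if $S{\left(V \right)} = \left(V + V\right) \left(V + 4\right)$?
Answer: $-1080$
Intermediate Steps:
$S{\left(V \right)} = 2 V \left(4 + V\right)$
$W{\left(O \right)} = 3 O$
$z{\left(h,o \right)} = 3 - 2 h$
$b = 45$ ($b = 2 \cdot 7 \left(4 + 7\right) + \left(3 - 112\right) = 2 \cdot 7 \cdot 11 + \left(3 - 112\right) = 154 - 109 = 45$)
$b W{\left(-8 \right)} = 45 \cdot 3 \left(-8\right) = 45 \left(-24\right) = -1080$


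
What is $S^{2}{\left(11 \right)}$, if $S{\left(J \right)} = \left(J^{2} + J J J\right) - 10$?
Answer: $2079364$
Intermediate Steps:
$S{\left(J \right)} = -10 + J^{2} + J^{3}$ ($S{\left(J \right)} = \left(J^{2} + J^{2} J\right) - 10 = \left(J^{2} + J^{3}\right) - 10 = -10 + J^{2} + J^{3}$)
$S^{2}{\left(11 \right)} = \left(-10 + 11^{2} + 11^{3}\right)^{2} = \left(-10 + 121 + 1331\right)^{2} = 1442^{2} = 2079364$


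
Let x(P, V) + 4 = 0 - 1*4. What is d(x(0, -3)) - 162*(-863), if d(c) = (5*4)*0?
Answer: 139806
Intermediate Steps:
x(P, V) = -8 (x(P, V) = -4 + (0 - 1*4) = -4 + (0 - 4) = -4 - 4 = -8)
d(c) = 0 (d(c) = 20*0 = 0)
d(x(0, -3)) - 162*(-863) = 0 - 162*(-863) = 0 + 139806 = 139806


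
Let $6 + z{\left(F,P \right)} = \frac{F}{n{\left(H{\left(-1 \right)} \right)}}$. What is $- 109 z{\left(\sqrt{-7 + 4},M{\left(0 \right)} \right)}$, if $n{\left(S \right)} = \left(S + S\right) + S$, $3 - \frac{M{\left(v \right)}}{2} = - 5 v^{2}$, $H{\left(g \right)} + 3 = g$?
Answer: $654 + \frac{109 i \sqrt{3}}{12} \approx 654.0 + 15.733 i$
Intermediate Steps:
$H{\left(g \right)} = -3 + g$
$M{\left(v \right)} = 6 + 10 v^{2}$ ($M{\left(v \right)} = 6 - 2 \left(- 5 v^{2}\right) = 6 + 10 v^{2}$)
$n{\left(S \right)} = 3 S$ ($n{\left(S \right)} = 2 S + S = 3 S$)
$z{\left(F,P \right)} = -6 - \frac{F}{12}$ ($z{\left(F,P \right)} = -6 + \frac{F}{3 \left(-3 - 1\right)} = -6 + \frac{F}{3 \left(-4\right)} = -6 + \frac{F}{-12} = -6 + F \left(- \frac{1}{12}\right) = -6 - \frac{F}{12}$)
$- 109 z{\left(\sqrt{-7 + 4},M{\left(0 \right)} \right)} = - 109 \left(-6 - \frac{\sqrt{-7 + 4}}{12}\right) = - 109 \left(-6 - \frac{\sqrt{-3}}{12}\right) = - 109 \left(-6 - \frac{i \sqrt{3}}{12}\right) = 654 + \frac{109 i \sqrt{3}}{12}$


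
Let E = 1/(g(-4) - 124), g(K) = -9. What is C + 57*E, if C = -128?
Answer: -899/7 ≈ -128.43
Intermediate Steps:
E = -1/133 (E = 1/(-9 - 124) = 1/(-133) = -1/133 ≈ -0.0075188)
C + 57*E = -128 + 57*(-1/133) = -128 - 3/7 = -899/7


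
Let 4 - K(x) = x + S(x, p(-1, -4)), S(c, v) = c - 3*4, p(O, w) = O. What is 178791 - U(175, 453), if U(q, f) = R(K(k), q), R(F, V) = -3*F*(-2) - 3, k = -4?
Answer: 178650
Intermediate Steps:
S(c, v) = -12 + c (S(c, v) = c - 12 = -12 + c)
K(x) = 16 - 2*x (K(x) = 4 - (x + (-12 + x)) = 4 - (-12 + 2*x) = 4 + (12 - 2*x) = 16 - 2*x)
R(F, V) = -3 + 6*F (R(F, V) = 6*F - 3 = -3 + 6*F)
U(q, f) = 141 (U(q, f) = -3 + 6*(16 - 2*(-4)) = -3 + 6*(16 + 8) = -3 + 6*24 = -3 + 144 = 141)
178791 - U(175, 453) = 178791 - 1*141 = 178791 - 141 = 178650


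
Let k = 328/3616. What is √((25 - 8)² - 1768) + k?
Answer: 41/452 + I*√1479 ≈ 0.090708 + 38.458*I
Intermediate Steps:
k = 41/452 (k = 328*(1/3616) = 41/452 ≈ 0.090708)
√((25 - 8)² - 1768) + k = √((25 - 8)² - 1768) + 41/452 = √(17² - 1768) + 41/452 = √(289 - 1768) + 41/452 = √(-1479) + 41/452 = I*√1479 + 41/452 = 41/452 + I*√1479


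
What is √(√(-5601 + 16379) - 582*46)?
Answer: √(-26772 + √10778) ≈ 163.3*I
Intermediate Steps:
√(√(-5601 + 16379) - 582*46) = √(√10778 - 26772) = √(-26772 + √10778)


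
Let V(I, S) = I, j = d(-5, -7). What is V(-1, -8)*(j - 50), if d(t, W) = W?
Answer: 57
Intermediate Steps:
j = -7
V(-1, -8)*(j - 50) = -(-7 - 50) = -1*(-57) = 57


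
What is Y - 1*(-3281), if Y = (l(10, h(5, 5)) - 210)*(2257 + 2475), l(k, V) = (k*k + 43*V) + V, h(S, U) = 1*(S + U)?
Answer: 1564841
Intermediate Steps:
h(S, U) = S + U
l(k, V) = k**2 + 44*V (l(k, V) = (k**2 + 43*V) + V = k**2 + 44*V)
Y = 1561560 (Y = ((10**2 + 44*(5 + 5)) - 210)*(2257 + 2475) = ((100 + 44*10) - 210)*4732 = ((100 + 440) - 210)*4732 = (540 - 210)*4732 = 330*4732 = 1561560)
Y - 1*(-3281) = 1561560 - 1*(-3281) = 1561560 + 3281 = 1564841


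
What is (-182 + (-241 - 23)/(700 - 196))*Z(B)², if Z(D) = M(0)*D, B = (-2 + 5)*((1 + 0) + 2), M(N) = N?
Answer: 0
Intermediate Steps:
B = 9 (B = 3*(1 + 2) = 3*3 = 9)
Z(D) = 0 (Z(D) = 0*D = 0)
(-182 + (-241 - 23)/(700 - 196))*Z(B)² = (-182 + (-241 - 23)/(700 - 196))*0² = (-182 - 264/504)*0 = (-182 - 264*1/504)*0 = (-182 - 11/21)*0 = -3833/21*0 = 0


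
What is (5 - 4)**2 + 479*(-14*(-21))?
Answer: 140827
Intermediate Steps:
(5 - 4)**2 + 479*(-14*(-21)) = 1**2 + 479*294 = 1 + 140826 = 140827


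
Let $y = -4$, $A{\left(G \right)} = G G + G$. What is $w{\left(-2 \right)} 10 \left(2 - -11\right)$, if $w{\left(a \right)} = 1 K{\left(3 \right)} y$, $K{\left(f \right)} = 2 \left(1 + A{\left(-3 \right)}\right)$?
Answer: $-7280$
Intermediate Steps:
$A{\left(G \right)} = G + G^{2}$ ($A{\left(G \right)} = G^{2} + G = G + G^{2}$)
$K{\left(f \right)} = 14$ ($K{\left(f \right)} = 2 \left(1 - 3 \left(1 - 3\right)\right) = 2 \left(1 - -6\right) = 2 \left(1 + 6\right) = 2 \cdot 7 = 14$)
$w{\left(a \right)} = -56$ ($w{\left(a \right)} = 1 \cdot 14 \left(-4\right) = 14 \left(-4\right) = -56$)
$w{\left(-2 \right)} 10 \left(2 - -11\right) = \left(-56\right) 10 \left(2 - -11\right) = - 560 \left(2 + 11\right) = \left(-560\right) 13 = -7280$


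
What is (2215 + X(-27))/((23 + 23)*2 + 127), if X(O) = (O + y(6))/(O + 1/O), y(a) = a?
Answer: 1617517/159870 ≈ 10.118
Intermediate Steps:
X(O) = (6 + O)/(O + 1/O) (X(O) = (O + 6)/(O + 1/O) = (6 + O)/(O + 1/O))
(2215 + X(-27))/((23 + 23)*2 + 127) = (2215 - 27*(6 - 27)/(1 + (-27)²))/((23 + 23)*2 + 127) = (2215 - 27*(-21)/(1 + 729))/(46*2 + 127) = (2215 - 27*(-21)/730)/(92 + 127) = (2215 - 27*1/730*(-21))/219 = (2215 + 567/730)*(1/219) = (1617517/730)*(1/219) = 1617517/159870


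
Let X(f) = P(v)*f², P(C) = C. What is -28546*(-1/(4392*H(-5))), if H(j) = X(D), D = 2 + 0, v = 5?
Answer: 14273/43920 ≈ 0.32498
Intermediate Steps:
D = 2
X(f) = 5*f²
H(j) = 20 (H(j) = 5*2² = 5*4 = 20)
-28546*(-1/(4392*H(-5))) = -28546/(20*(-4392)) = -28546/(-87840) = -28546*(-1/87840) = 14273/43920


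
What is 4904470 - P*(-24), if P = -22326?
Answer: 4368646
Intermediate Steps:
4904470 - P*(-24) = 4904470 - (-22326)*(-24) = 4904470 - 1*535824 = 4904470 - 535824 = 4368646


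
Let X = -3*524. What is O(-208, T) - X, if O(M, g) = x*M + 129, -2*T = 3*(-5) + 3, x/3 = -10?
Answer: 7941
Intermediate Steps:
x = -30 (x = 3*(-10) = -30)
T = 6 (T = -(3*(-5) + 3)/2 = -(-15 + 3)/2 = -½*(-12) = 6)
O(M, g) = 129 - 30*M (O(M, g) = -30*M + 129 = 129 - 30*M)
X = -1572
O(-208, T) - X = (129 - 30*(-208)) - 1*(-1572) = (129 + 6240) + 1572 = 6369 + 1572 = 7941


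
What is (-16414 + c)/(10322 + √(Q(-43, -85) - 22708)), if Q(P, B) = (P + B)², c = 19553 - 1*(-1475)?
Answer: 11906427/26637502 - 2307*I*√1581/26637502 ≈ 0.44698 - 0.0034437*I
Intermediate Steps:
c = 21028 (c = 19553 + 1475 = 21028)
Q(P, B) = (B + P)²
(-16414 + c)/(10322 + √(Q(-43, -85) - 22708)) = (-16414 + 21028)/(10322 + √((-85 - 43)² - 22708)) = 4614/(10322 + √((-128)² - 22708)) = 4614/(10322 + √(16384 - 22708)) = 4614/(10322 + √(-6324)) = 4614/(10322 + 2*I*√1581)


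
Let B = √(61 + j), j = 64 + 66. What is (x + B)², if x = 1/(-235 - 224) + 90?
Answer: 1746673552/210681 + 82618*√191/459 ≈ 10778.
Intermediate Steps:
x = 41309/459 (x = 1/(-459) + 90 = -1/459 + 90 = 41309/459 ≈ 89.998)
j = 130
B = √191 (B = √(61 + 130) = √191 ≈ 13.820)
(x + B)² = (41309/459 + √191)²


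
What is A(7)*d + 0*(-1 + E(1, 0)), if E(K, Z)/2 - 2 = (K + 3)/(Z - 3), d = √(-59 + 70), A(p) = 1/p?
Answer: √11/7 ≈ 0.47380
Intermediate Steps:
d = √11 ≈ 3.3166
E(K, Z) = 4 + 2*(3 + K)/(-3 + Z) (E(K, Z) = 4 + 2*((K + 3)/(Z - 3)) = 4 + 2*((3 + K)/(-3 + Z)) = 4 + 2*(3 + K)/(-3 + Z))
A(7)*d + 0*(-1 + E(1, 0)) = √11/7 + 0*(-1 + 2*(-3 + 1 + 2*0)/(-3 + 0)) = √11/7 + 0*(-1 + 2*(-3 + 1 + 0)/(-3)) = √11/7 + 0*(-1 + 2*(-⅓)*(-2)) = √11/7 + 0*(-1 + 4/3) = √11/7 + 0*(⅓) = √11/7 + 0 = √11/7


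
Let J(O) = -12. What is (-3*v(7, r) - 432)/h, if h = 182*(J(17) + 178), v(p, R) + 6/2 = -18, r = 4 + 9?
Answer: -369/30212 ≈ -0.012214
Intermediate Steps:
r = 13
v(p, R) = -21 (v(p, R) = -3 - 18 = -21)
h = 30212 (h = 182*(-12 + 178) = 182*166 = 30212)
(-3*v(7, r) - 432)/h = (-3*(-21) - 432)/30212 = (63 - 432)*(1/30212) = -369*1/30212 = -369/30212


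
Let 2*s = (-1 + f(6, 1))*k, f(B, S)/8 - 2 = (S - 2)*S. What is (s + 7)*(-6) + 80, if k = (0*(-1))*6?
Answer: 38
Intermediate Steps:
f(B, S) = 16 + 8*S*(-2 + S) (f(B, S) = 16 + 8*((S - 2)*S) = 16 + 8*((-2 + S)*S) = 16 + 8*(S*(-2 + S)) = 16 + 8*S*(-2 + S))
k = 0 (k = 0*6 = 0)
s = 0 (s = ((-1 + (16 - 16*1 + 8*1**2))*0)/2 = ((-1 + (16 - 16 + 8*1))*0)/2 = ((-1 + (16 - 16 + 8))*0)/2 = ((-1 + 8)*0)/2 = (7*0)/2 = (1/2)*0 = 0)
(s + 7)*(-6) + 80 = (0 + 7)*(-6) + 80 = 7*(-6) + 80 = -42 + 80 = 38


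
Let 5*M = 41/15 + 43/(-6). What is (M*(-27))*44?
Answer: 26334/25 ≈ 1053.4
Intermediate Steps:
M = -133/150 (M = (41/15 + 43/(-6))/5 = (41*(1/15) + 43*(-⅙))/5 = (41/15 - 43/6)/5 = (⅕)*(-133/30) = -133/150 ≈ -0.88667)
(M*(-27))*44 = -133/150*(-27)*44 = (1197/50)*44 = 26334/25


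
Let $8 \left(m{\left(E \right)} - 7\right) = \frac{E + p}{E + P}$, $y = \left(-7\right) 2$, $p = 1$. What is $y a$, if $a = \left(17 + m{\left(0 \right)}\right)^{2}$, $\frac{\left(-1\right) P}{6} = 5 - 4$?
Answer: $- \frac{9273607}{1152} \approx -8050.0$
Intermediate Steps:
$P = -6$ ($P = - 6 \left(5 - 4\right) = \left(-6\right) 1 = -6$)
$y = -14$
$m{\left(E \right)} = 7 + \frac{1 + E}{8 \left(-6 + E\right)}$ ($m{\left(E \right)} = 7 + \frac{\left(E + 1\right) \frac{1}{E - 6}}{8} = 7 + \frac{\left(1 + E\right) \frac{1}{-6 + E}}{8} = 7 + \frac{\frac{1}{-6 + E} \left(1 + E\right)}{8} = 7 + \frac{1 + E}{8 \left(-6 + E\right)}$)
$a = \frac{1324801}{2304}$ ($a = \left(17 + \frac{-335 + 57 \cdot 0}{8 \left(-6 + 0\right)}\right)^{2} = \left(17 + \frac{-335 + 0}{8 \left(-6\right)}\right)^{2} = \left(17 + \frac{1}{8} \left(- \frac{1}{6}\right) \left(-335\right)\right)^{2} = \left(17 + \frac{335}{48}\right)^{2} = \left(\frac{1151}{48}\right)^{2} = \frac{1324801}{2304} \approx 575.0$)
$y a = \left(-14\right) \frac{1324801}{2304} = - \frac{9273607}{1152}$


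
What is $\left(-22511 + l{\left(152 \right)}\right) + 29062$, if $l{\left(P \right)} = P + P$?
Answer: $6855$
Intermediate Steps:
$l{\left(P \right)} = 2 P$
$\left(-22511 + l{\left(152 \right)}\right) + 29062 = \left(-22511 + 2 \cdot 152\right) + 29062 = \left(-22511 + 304\right) + 29062 = -22207 + 29062 = 6855$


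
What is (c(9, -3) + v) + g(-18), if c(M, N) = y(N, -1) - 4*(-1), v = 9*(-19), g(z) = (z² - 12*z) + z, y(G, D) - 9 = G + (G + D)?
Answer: 357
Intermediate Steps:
y(G, D) = 9 + D + 2*G (y(G, D) = 9 + (G + (G + D)) = 9 + (G + (D + G)) = 9 + (D + 2*G) = 9 + D + 2*G)
g(z) = z² - 11*z
v = -171
c(M, N) = 12 + 2*N (c(M, N) = (9 - 1 + 2*N) - 4*(-1) = (8 + 2*N) + 4 = 12 + 2*N)
(c(9, -3) + v) + g(-18) = ((12 + 2*(-3)) - 171) - 18*(-11 - 18) = ((12 - 6) - 171) - 18*(-29) = (6 - 171) + 522 = -165 + 522 = 357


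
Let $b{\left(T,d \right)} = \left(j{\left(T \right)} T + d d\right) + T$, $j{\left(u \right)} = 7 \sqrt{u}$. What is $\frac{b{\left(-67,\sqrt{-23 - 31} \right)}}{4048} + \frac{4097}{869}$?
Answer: $\frac{1498137}{319792} - \frac{469 i \sqrt{67}}{4048} \approx 4.6847 - 0.94835 i$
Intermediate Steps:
$b{\left(T,d \right)} = T + d^{2} + 7 T^{\frac{3}{2}}$ ($b{\left(T,d \right)} = \left(7 \sqrt{T} T + d d\right) + T = \left(7 T^{\frac{3}{2}} + d^{2}\right) + T = \left(d^{2} + 7 T^{\frac{3}{2}}\right) + T = T + d^{2} + 7 T^{\frac{3}{2}}$)
$\frac{b{\left(-67,\sqrt{-23 - 31} \right)}}{4048} + \frac{4097}{869} = \frac{-67 + \left(\sqrt{-23 - 31}\right)^{2} + 7 \left(-67\right)^{\frac{3}{2}}}{4048} + \frac{4097}{869} = \left(-67 + \left(\sqrt{-54}\right)^{2} + 7 \left(- 67 i \sqrt{67}\right)\right) \frac{1}{4048} + 4097 \cdot \frac{1}{869} = \left(-67 + \left(3 i \sqrt{6}\right)^{2} - 469 i \sqrt{67}\right) \frac{1}{4048} + \frac{4097}{869} = \left(-67 - 54 - 469 i \sqrt{67}\right) \frac{1}{4048} + \frac{4097}{869} = \left(-121 - 469 i \sqrt{67}\right) \frac{1}{4048} + \frac{4097}{869} = \left(- \frac{11}{368} - \frac{469 i \sqrt{67}}{4048}\right) + \frac{4097}{869} = \frac{1498137}{319792} - \frac{469 i \sqrt{67}}{4048}$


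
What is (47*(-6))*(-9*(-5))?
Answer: -12690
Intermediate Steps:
(47*(-6))*(-9*(-5)) = -(-282)*(-45) = -282*45 = -12690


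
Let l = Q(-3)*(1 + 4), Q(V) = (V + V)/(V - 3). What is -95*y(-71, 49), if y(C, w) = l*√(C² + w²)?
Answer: -28975*√2 ≈ -40977.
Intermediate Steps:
Q(V) = 2*V/(-3 + V) (Q(V) = (2*V)/(-3 + V) = 2*V/(-3 + V))
l = 5 (l = (2*(-3)/(-3 - 3))*(1 + 4) = (2*(-3)/(-6))*5 = (2*(-3)*(-⅙))*5 = 1*5 = 5)
y(C, w) = 5*√(C² + w²)
-95*y(-71, 49) = -475*√((-71)² + 49²) = -475*√(5041 + 2401) = -475*√7442 = -475*61*√2 = -28975*√2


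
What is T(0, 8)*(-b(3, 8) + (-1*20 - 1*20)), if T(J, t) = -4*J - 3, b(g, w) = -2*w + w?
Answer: 96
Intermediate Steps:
b(g, w) = -w
T(J, t) = -3 - 4*J
T(0, 8)*(-b(3, 8) + (-1*20 - 1*20)) = (-3 - 4*0)*(-(-1)*8 + (-1*20 - 1*20)) = (-3 + 0)*(-1*(-8) + (-20 - 20)) = -3*(8 - 40) = -3*(-32) = 96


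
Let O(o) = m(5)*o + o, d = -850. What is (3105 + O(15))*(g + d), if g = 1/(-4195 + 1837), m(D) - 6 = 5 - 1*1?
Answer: -1092344045/393 ≈ -2.7795e+6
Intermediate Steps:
m(D) = 10 (m(D) = 6 + (5 - 1*1) = 6 + (5 - 1) = 6 + 4 = 10)
O(o) = 11*o (O(o) = 10*o + o = 11*o)
g = -1/2358 (g = 1/(-2358) = -1/2358 ≈ -0.00042409)
(3105 + O(15))*(g + d) = (3105 + 11*15)*(-1/2358 - 850) = (3105 + 165)*(-2004301/2358) = 3270*(-2004301/2358) = -1092344045/393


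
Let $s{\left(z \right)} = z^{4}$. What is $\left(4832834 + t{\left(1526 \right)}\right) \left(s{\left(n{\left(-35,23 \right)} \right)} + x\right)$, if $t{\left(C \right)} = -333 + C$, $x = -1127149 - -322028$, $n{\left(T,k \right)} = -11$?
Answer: $-3821201662960$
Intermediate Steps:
$x = -805121$ ($x = -1127149 + 322028 = -805121$)
$\left(4832834 + t{\left(1526 \right)}\right) \left(s{\left(n{\left(-35,23 \right)} \right)} + x\right) = \left(4832834 + \left(-333 + 1526\right)\right) \left(\left(-11\right)^{4} - 805121\right) = \left(4832834 + 1193\right) \left(14641 - 805121\right) = 4834027 \left(-790480\right) = -3821201662960$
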